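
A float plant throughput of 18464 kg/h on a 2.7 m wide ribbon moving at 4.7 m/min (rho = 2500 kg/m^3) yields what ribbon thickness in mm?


Ribbon cross-section from mass balance:
  Volume rate = throughput / density = 18464 / 2500 = 7.3856 m^3/h
  thickness = volume rate / (speed * 60 * width), i.e.
  thickness = throughput / (60 * speed * width * density) * 1000
  thickness = 18464 / (60 * 4.7 * 2.7 * 2500) * 1000 = 9.7 mm

9.7 mm


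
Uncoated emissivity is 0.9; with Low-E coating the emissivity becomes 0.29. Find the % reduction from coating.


Percentage reduction = (1 - coated/uncoated) * 100
  Ratio = 0.29 / 0.9 = 0.3222
  Reduction = (1 - 0.3222) * 100 = 67.8%

67.8%


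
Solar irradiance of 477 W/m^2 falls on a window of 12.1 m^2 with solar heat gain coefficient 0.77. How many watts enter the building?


Solar heat gain: Q = Area * SHGC * Irradiance
  Q = 12.1 * 0.77 * 477 = 4444.2 W

4444.2 W


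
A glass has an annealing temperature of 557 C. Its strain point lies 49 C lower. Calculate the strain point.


Strain point = annealing point - difference:
  T_strain = 557 - 49 = 508 C

508 C


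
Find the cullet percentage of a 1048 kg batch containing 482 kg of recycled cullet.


Cullet ratio = (cullet mass / total batch mass) * 100
  Ratio = 482 / 1048 * 100 = 45.99%

45.99%


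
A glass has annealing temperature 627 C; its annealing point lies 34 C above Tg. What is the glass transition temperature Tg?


Rearrange T_anneal = Tg + offset for Tg:
  Tg = T_anneal - offset = 627 - 34 = 593 C

593 C


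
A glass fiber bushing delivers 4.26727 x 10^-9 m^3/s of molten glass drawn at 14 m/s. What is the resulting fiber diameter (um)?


Cross-sectional area from continuity:
  A = Q / v = 4.26727 x 10^-9 / 14 = 3.04805 x 10^-10 m^2
Diameter from circular cross-section:
  d = sqrt(4A / pi) * 10^6 (m -> um)
  d = sqrt(4 * 3.04805 x 10^-10 / pi) * 10^6 = 19.7 um

19.7 um


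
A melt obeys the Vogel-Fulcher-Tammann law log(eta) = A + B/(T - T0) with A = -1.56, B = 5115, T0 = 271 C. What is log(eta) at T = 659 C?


VFT equation: log(eta) = A + B / (T - T0)
  T - T0 = 659 - 271 = 388
  B / (T - T0) = 5115 / 388 = 13.183
  log(eta) = -1.56 + 13.183 = 11.623

11.623


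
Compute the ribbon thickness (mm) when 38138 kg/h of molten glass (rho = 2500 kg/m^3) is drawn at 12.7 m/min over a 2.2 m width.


Ribbon cross-section from mass balance:
  Volume rate = throughput / density = 38138 / 2500 = 15.2552 m^3/h
  thickness = volume rate / (speed * 60 * width), i.e.
  thickness = throughput / (60 * speed * width * density) * 1000
  thickness = 38138 / (60 * 12.7 * 2.2 * 2500) * 1000 = 9.1 mm

9.1 mm


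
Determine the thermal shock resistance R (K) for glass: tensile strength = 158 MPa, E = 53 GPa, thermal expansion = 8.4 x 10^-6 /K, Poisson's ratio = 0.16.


Thermal shock resistance: R = sigma * (1 - nu) / (E * alpha)
  Numerator = 158 * (1 - 0.16) = 132.72
  Denominator = 53 * 1000 * (8.4 x 10^-6) = 0.4452
  R = 132.72 / 0.4452 = 298.1 K

298.1 K


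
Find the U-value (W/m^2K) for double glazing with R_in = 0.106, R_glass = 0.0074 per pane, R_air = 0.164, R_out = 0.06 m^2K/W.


Total thermal resistance (series):
  R_total = R_in + R_glass + R_air + R_glass + R_out
  R_total = 0.106 + 0.0074 + 0.164 + 0.0074 + 0.06 = 0.3448 m^2K/W
U-value = 1 / R_total = 1 / 0.3448 = 2.9 W/m^2K

2.9 W/m^2K


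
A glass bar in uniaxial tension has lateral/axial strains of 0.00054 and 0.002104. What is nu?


Poisson's ratio: nu = lateral strain / axial strain
  nu = 0.00054 / 0.002104 = 0.2567

0.2567


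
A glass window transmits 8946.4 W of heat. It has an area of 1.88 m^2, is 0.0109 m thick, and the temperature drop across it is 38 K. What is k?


Fourier's law rearranged: k = Q * t / (A * dT)
  Numerator = 8946.4 * 0.0109 = 97.51576
  Denominator = 1.88 * 38 = 71.44
  k = 97.51576 / 71.44 = 1.365 W/mK

1.365 W/mK


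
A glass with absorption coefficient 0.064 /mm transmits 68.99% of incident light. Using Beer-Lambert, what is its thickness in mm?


Rearrange T = exp(-alpha * thickness):
  thickness = -ln(T) / alpha
  T = 68.99/100 = 0.6899
  ln(T) = -0.37121
  -ln(T) = 0.37121
  thickness = 0.37121 / 0.064 = 5.8 mm

5.8 mm


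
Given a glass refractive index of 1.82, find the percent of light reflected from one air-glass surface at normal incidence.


Fresnel reflectance at normal incidence:
  R = ((n - 1)/(n + 1))^2
  (n - 1)/(n + 1) = (1.82 - 1)/(1.82 + 1) = 0.29078
  R = 0.29078^2 = 0.084553
  R(%) = 0.084553 * 100 = 8.455%

8.455%


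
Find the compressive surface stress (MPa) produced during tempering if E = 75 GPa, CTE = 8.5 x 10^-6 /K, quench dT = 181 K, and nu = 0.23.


Tempering stress: sigma = E * alpha * dT / (1 - nu)
  E (MPa) = 75 * 1000 = 75000
  Numerator = 75000 * (8.5 x 10^-6) * 181 = 115.3875
  Denominator = 1 - 0.23 = 0.77
  sigma = 115.3875 / 0.77 = 149.9 MPa

149.9 MPa


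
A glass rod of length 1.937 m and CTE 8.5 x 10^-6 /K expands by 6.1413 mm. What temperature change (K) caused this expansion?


Rearrange dL = alpha * L0 * dT for dT:
  dT = dL / (alpha * L0)
  dL (m) = 6.1413 / 1000 = 0.0061413
  dT = 0.0061413 / ((8.5 x 10^-6) * 1.937) = 373.0 K

373.0 K


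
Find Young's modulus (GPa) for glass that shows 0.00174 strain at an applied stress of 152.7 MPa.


Young's modulus: E = stress / strain
  E = 152.7 MPa / 0.00174 = 87758.62 MPa
Convert to GPa: 87758.62 / 1000 = 87.76 GPa

87.76 GPa


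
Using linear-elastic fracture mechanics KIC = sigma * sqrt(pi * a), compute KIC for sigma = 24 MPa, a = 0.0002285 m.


Fracture toughness: KIC = sigma * sqrt(pi * a)
  pi * a = pi * 0.0002285 = 0.000717854
  sqrt(pi * a) = 0.026793
  KIC = 24 * 0.026793 = 0.643 MPa*sqrt(m)

0.643 MPa*sqrt(m)


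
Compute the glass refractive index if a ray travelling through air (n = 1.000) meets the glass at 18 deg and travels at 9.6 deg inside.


Apply Snell's law: n1 * sin(theta1) = n2 * sin(theta2)
  n2 = n1 * sin(theta1) / sin(theta2)
  sin(18) = 0.309017
  sin(9.6) = 0.166769
  n2 = 1.000 * 0.309017 / 0.166769 = 1.853

1.853


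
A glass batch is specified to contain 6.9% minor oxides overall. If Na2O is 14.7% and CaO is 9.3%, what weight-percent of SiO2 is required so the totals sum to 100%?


Known pieces sum to 100%:
  SiO2 = 100 - (others + Na2O + CaO)
  SiO2 = 100 - (6.9 + 14.7 + 9.3) = 69.1%

69.1%


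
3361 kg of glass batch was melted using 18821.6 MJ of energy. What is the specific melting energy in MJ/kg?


Rearrange E = m * s for s:
  s = E / m
  s = 18821.6 / 3361 = 5.6 MJ/kg

5.6 MJ/kg


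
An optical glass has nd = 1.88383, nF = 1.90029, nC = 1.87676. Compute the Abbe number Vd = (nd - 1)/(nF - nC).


Abbe number formula: Vd = (nd - 1) / (nF - nC)
  nd - 1 = 1.88383 - 1 = 0.88383
  nF - nC = 1.90029 - 1.87676 = 0.02353
  Vd = 0.88383 / 0.02353 = 37.56

37.56


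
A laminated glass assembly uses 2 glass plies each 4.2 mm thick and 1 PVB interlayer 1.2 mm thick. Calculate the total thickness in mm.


Total thickness = glass contribution + PVB contribution
  Glass: 2 * 4.2 = 8.4 mm
  PVB: 1 * 1.2 = 1.2 mm
  Total = 8.4 + 1.2 = 9.6 mm

9.6 mm


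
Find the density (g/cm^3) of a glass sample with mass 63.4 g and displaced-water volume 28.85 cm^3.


Use the definition of density:
  rho = mass / volume
  rho = 63.4 / 28.85 = 2.198 g/cm^3

2.198 g/cm^3


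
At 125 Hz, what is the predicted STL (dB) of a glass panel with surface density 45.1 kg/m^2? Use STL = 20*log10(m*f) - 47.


Mass law: STL = 20 * log10(m * f) - 47
  m * f = 45.1 * 125 = 5637.5
  log10(5637.5) = 3.75109
  STL = 20 * 3.75109 - 47 = 75.0218 - 47 = 28.0 dB

28.0 dB


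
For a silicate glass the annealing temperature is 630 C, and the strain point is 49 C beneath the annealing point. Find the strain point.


Strain point = annealing point - difference:
  T_strain = 630 - 49 = 581 C

581 C


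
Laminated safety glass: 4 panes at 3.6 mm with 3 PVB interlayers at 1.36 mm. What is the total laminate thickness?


Total thickness = glass contribution + PVB contribution
  Glass: 4 * 3.6 = 14.4 mm
  PVB: 3 * 1.36 = 4.08 mm
  Total = 14.4 + 4.08 = 18.48 mm

18.48 mm


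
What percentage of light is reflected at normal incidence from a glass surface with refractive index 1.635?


Fresnel reflectance at normal incidence:
  R = ((n - 1)/(n + 1))^2
  (n - 1)/(n + 1) = (1.635 - 1)/(1.635 + 1) = 0.240987
  R = 0.240987^2 = 0.0580747
  R(%) = 0.0580747 * 100 = 5.807%

5.807%


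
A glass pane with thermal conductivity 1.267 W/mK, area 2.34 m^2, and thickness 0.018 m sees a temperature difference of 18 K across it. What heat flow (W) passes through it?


Fourier's law: Q = k * A * dT / t
  Q = 1.267 * 2.34 * 18 / 0.018
  Q = 53.36604 / 0.018 = 2964.8 W

2964.8 W


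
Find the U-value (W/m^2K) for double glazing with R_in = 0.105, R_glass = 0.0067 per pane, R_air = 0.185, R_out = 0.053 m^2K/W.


Total thermal resistance (series):
  R_total = R_in + R_glass + R_air + R_glass + R_out
  R_total = 0.105 + 0.0067 + 0.185 + 0.0067 + 0.053 = 0.3564 m^2K/W
U-value = 1 / R_total = 1 / 0.3564 = 2.806 W/m^2K

2.806 W/m^2K


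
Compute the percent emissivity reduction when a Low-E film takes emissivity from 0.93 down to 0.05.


Percentage reduction = (1 - coated/uncoated) * 100
  Ratio = 0.05 / 0.93 = 0.0538
  Reduction = (1 - 0.0538) * 100 = 94.6%

94.6%


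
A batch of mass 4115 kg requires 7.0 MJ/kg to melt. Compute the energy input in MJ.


Total energy = mass * specific energy
  E = 4115 * 7.0 = 28805 MJ

28805 MJ


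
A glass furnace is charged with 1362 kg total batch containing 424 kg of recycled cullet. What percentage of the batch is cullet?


Cullet ratio = (cullet mass / total batch mass) * 100
  Ratio = 424 / 1362 * 100 = 31.13%

31.13%


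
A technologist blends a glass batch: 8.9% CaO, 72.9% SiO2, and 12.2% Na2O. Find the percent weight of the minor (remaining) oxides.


Sum the three major oxides:
  SiO2 + Na2O + CaO = 72.9 + 12.2 + 8.9 = 94.0%
Subtract from 100%:
  Others = 100 - 94.0 = 6.0%

6.0%


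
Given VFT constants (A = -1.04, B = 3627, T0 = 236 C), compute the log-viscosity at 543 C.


VFT equation: log(eta) = A + B / (T - T0)
  T - T0 = 543 - 236 = 307
  B / (T - T0) = 3627 / 307 = 11.814
  log(eta) = -1.04 + 11.814 = 10.774

10.774


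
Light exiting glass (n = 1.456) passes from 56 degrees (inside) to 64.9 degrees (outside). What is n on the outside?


Apply Snell's law: n1 * sin(theta1) = n2 * sin(theta2)
  n2 = n1 * sin(theta1) / sin(theta2)
  sin(56) = 0.829038
  sin(64.9) = 0.905569
  n2 = 1.456 * 0.829038 / 0.905569 = 1.333

1.333


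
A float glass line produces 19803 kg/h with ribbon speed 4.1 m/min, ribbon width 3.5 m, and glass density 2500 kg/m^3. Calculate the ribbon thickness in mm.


Ribbon cross-section from mass balance:
  Volume rate = throughput / density = 19803 / 2500 = 7.9212 m^3/h
  thickness = volume rate / (speed * 60 * width), i.e.
  thickness = throughput / (60 * speed * width * density) * 1000
  thickness = 19803 / (60 * 4.1 * 3.5 * 2500) * 1000 = 9.2 mm

9.2 mm


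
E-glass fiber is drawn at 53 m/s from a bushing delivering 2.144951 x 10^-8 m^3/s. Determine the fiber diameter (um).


Cross-sectional area from continuity:
  A = Q / v = 2.144951 x 10^-8 / 53 = 4.047077 x 10^-10 m^2
Diameter from circular cross-section:
  d = sqrt(4A / pi) * 10^6 (m -> um)
  d = sqrt(4 * 4.047077 x 10^-10 / pi) * 10^6 = 22.7 um

22.7 um


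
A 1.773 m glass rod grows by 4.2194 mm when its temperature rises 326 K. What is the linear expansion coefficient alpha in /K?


Rearrange dL = alpha * L0 * dT for alpha:
  alpha = dL / (L0 * dT)
  alpha = (4.2194 / 1000) / (1.773 * 326) = 0.0000073 /K = 7.3 x 10^-6 /K

7.3 x 10^-6 /K


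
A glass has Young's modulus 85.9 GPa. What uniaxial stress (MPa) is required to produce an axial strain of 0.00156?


Rearrange E = sigma / epsilon:
  sigma = E * epsilon
  E (MPa) = 85.9 * 1000 = 85900
  sigma = 85900 * 0.00156 = 134.0 MPa

134.0 MPa


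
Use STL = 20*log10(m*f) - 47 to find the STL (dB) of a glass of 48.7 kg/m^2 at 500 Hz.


Mass law: STL = 20 * log10(m * f) - 47
  m * f = 48.7 * 500 = 24350
  log10(24350) = 4.3865
  STL = 20 * 4.3865 - 47 = 87.73 - 47 = 40.7 dB

40.7 dB


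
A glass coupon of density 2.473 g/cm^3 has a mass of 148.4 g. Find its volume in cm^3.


Rearrange rho = m / V:
  V = m / rho
  V = 148.4 / 2.473 = 60.008 cm^3

60.008 cm^3


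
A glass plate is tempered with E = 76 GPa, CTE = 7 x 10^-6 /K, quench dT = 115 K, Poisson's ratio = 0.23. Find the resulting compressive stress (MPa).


Tempering stress: sigma = E * alpha * dT / (1 - nu)
  E (MPa) = 76 * 1000 = 76000
  Numerator = 76000 * (7 x 10^-6) * 115 = 61.18
  Denominator = 1 - 0.23 = 0.77
  sigma = 61.18 / 0.77 = 79.5 MPa

79.5 MPa


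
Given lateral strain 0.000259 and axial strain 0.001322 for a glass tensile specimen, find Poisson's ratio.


Poisson's ratio: nu = lateral strain / axial strain
  nu = 0.000259 / 0.001322 = 0.1959

0.1959


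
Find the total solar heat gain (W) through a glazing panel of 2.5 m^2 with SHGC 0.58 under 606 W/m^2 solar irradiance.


Solar heat gain: Q = Area * SHGC * Irradiance
  Q = 2.5 * 0.58 * 606 = 878.7 W

878.7 W


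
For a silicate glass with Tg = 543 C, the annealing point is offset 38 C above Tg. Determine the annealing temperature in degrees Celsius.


The annealing temperature is Tg plus the offset:
  T_anneal = 543 + 38 = 581 C

581 C


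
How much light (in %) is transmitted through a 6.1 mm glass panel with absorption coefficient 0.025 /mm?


Beer-Lambert law: T = exp(-alpha * thickness)
  exponent = -0.025 * 6.1 = -0.1525
  T = exp(-0.1525) = 0.8586
  Percentage = 0.8586 * 100 = 85.86%

85.86%


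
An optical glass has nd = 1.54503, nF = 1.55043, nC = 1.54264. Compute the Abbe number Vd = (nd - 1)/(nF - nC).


Abbe number formula: Vd = (nd - 1) / (nF - nC)
  nd - 1 = 1.54503 - 1 = 0.54503
  nF - nC = 1.55043 - 1.54264 = 0.00779
  Vd = 0.54503 / 0.00779 = 69.97

69.97


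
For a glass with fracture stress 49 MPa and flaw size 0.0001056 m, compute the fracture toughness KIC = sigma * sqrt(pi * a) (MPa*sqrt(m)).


Fracture toughness: KIC = sigma * sqrt(pi * a)
  pi * a = pi * 0.0001056 = 0.000331752
  sqrt(pi * a) = 0.018214
  KIC = 49 * 0.018214 = 0.892 MPa*sqrt(m)

0.892 MPa*sqrt(m)


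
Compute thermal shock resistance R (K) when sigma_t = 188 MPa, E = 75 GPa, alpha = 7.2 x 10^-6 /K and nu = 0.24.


Thermal shock resistance: R = sigma * (1 - nu) / (E * alpha)
  Numerator = 188 * (1 - 0.24) = 142.88
  Denominator = 75 * 1000 * (7.2 x 10^-6) = 0.54
  R = 142.88 / 0.54 = 264.6 K

264.6 K


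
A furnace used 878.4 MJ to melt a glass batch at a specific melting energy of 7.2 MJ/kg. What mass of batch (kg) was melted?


Rearrange E = m * s for m:
  m = E / s
  m = 878.4 / 7.2 = 122.0 kg

122.0 kg


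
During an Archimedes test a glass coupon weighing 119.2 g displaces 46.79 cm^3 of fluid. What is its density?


Use the definition of density:
  rho = mass / volume
  rho = 119.2 / 46.79 = 2.548 g/cm^3

2.548 g/cm^3


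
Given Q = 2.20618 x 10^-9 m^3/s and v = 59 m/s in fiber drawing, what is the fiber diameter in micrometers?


Cross-sectional area from continuity:
  A = Q / v = 2.20618 x 10^-9 / 59 = 3.739288 x 10^-11 m^2
Diameter from circular cross-section:
  d = sqrt(4A / pi) * 10^6 (m -> um)
  d = sqrt(4 * 3.739288 x 10^-11 / pi) * 10^6 = 6.9 um

6.9 um


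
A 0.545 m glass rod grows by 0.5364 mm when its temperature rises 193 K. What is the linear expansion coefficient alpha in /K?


Rearrange dL = alpha * L0 * dT for alpha:
  alpha = dL / (L0 * dT)
  alpha = (0.5364 / 1000) / (0.545 * 193) = 0.0000051 /K = 5.1 x 10^-6 /K

5.1 x 10^-6 /K


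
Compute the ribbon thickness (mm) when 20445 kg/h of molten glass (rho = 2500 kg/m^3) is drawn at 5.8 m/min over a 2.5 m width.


Ribbon cross-section from mass balance:
  Volume rate = throughput / density = 20445 / 2500 = 8.178 m^3/h
  thickness = volume rate / (speed * 60 * width), i.e.
  thickness = throughput / (60 * speed * width * density) * 1000
  thickness = 20445 / (60 * 5.8 * 2.5 * 2500) * 1000 = 9.4 mm

9.4 mm


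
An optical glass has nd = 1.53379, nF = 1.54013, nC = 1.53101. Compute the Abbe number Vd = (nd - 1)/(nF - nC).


Abbe number formula: Vd = (nd - 1) / (nF - nC)
  nd - 1 = 1.53379 - 1 = 0.53379
  nF - nC = 1.54013 - 1.53101 = 0.00912
  Vd = 0.53379 / 0.00912 = 58.53

58.53


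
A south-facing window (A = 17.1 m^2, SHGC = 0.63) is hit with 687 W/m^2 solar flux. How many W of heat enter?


Solar heat gain: Q = Area * SHGC * Irradiance
  Q = 17.1 * 0.63 * 687 = 7401.1 W

7401.1 W


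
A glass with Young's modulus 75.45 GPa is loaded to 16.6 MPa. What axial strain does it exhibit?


Rearrange E = sigma / epsilon:
  epsilon = sigma / E
  E (MPa) = 75.45 * 1000 = 75450
  epsilon = 16.6 / 75450 = 0.00022

0.00022


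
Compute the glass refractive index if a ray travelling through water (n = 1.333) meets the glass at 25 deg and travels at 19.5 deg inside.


Apply Snell's law: n1 * sin(theta1) = n2 * sin(theta2)
  n2 = n1 * sin(theta1) / sin(theta2)
  sin(25) = 0.422618
  sin(19.5) = 0.333807
  n2 = 1.333 * 0.422618 / 0.333807 = 1.6877

1.6877


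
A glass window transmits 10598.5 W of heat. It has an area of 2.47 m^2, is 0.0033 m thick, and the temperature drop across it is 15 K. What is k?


Fourier's law rearranged: k = Q * t / (A * dT)
  Numerator = 10598.5 * 0.0033 = 34.97505
  Denominator = 2.47 * 15 = 37.05
  k = 34.97505 / 37.05 = 0.944 W/mK

0.944 W/mK


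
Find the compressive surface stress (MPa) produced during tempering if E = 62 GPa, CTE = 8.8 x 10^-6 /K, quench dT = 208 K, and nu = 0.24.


Tempering stress: sigma = E * alpha * dT / (1 - nu)
  E (MPa) = 62 * 1000 = 62000
  Numerator = 62000 * (8.8 x 10^-6) * 208 = 113.4848
  Denominator = 1 - 0.24 = 0.76
  sigma = 113.4848 / 0.76 = 149.3 MPa

149.3 MPa


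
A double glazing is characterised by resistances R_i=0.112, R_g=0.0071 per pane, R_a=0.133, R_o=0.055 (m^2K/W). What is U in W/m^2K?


Total thermal resistance (series):
  R_total = R_in + R_glass + R_air + R_glass + R_out
  R_total = 0.112 + 0.0071 + 0.133 + 0.0071 + 0.055 = 0.3142 m^2K/W
U-value = 1 / R_total = 1 / 0.3142 = 3.183 W/m^2K

3.183 W/m^2K


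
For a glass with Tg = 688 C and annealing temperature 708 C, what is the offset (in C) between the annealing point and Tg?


Offset = T_anneal - Tg:
  offset = 708 - 688 = 20 C

20 C


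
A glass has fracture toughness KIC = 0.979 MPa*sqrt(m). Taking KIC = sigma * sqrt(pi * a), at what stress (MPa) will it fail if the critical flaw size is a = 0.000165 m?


Rearrange KIC = sigma * sqrt(pi * a):
  sigma = KIC / sqrt(pi * a)
  sqrt(pi * 0.000165) = 0.022768
  sigma = 0.979 / 0.022768 = 43.0 MPa

43.0 MPa


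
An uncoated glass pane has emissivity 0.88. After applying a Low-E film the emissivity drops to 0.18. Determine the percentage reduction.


Percentage reduction = (1 - coated/uncoated) * 100
  Ratio = 0.18 / 0.88 = 0.2045
  Reduction = (1 - 0.2045) * 100 = 79.5%

79.5%


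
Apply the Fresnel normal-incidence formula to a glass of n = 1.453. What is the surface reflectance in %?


Fresnel reflectance at normal incidence:
  R = ((n - 1)/(n + 1))^2
  (n - 1)/(n + 1) = (1.453 - 1)/(1.453 + 1) = 0.184672
  R = 0.184672^2 = 0.0341037
  R(%) = 0.0341037 * 100 = 3.41%

3.41%


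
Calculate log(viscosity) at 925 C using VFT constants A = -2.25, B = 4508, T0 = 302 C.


VFT equation: log(eta) = A + B / (T - T0)
  T - T0 = 925 - 302 = 623
  B / (T - T0) = 4508 / 623 = 7.236
  log(eta) = -2.25 + 7.236 = 4.986

4.986


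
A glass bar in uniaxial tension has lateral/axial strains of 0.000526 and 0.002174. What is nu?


Poisson's ratio: nu = lateral strain / axial strain
  nu = 0.000526 / 0.002174 = 0.242

0.242


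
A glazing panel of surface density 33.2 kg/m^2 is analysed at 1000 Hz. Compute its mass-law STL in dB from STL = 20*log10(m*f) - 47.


Mass law: STL = 20 * log10(m * f) - 47
  m * f = 33.2 * 1000 = 33200
  log10(33200) = 4.52114
  STL = 20 * 4.52114 - 47 = 90.4228 - 47 = 43.4 dB

43.4 dB


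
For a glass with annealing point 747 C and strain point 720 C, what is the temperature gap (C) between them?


Gap = T_anneal - T_strain:
  gap = 747 - 720 = 27 C

27 C


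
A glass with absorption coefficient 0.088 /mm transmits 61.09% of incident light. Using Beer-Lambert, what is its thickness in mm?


Rearrange T = exp(-alpha * thickness):
  thickness = -ln(T) / alpha
  T = 61.09/100 = 0.6109
  ln(T) = -0.49282
  -ln(T) = 0.49282
  thickness = 0.49282 / 0.088 = 5.6 mm

5.6 mm


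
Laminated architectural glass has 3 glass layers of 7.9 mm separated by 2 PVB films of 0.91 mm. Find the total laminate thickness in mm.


Total thickness = glass contribution + PVB contribution
  Glass: 3 * 7.9 = 23.7 mm
  PVB: 2 * 0.91 = 1.82 mm
  Total = 23.7 + 1.82 = 25.52 mm

25.52 mm


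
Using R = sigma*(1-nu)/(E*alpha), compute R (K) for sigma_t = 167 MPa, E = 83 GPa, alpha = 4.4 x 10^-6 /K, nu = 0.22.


Thermal shock resistance: R = sigma * (1 - nu) / (E * alpha)
  Numerator = 167 * (1 - 0.22) = 130.26
  Denominator = 83 * 1000 * (4.4 x 10^-6) = 0.3652
  R = 130.26 / 0.3652 = 356.7 K

356.7 K


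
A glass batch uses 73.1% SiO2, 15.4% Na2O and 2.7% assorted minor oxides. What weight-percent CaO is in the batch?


Pieces sum to 100%:
  CaO = 100 - (SiO2 + Na2O + others)
  CaO = 100 - (73.1 + 15.4 + 2.7) = 8.8%

8.8%


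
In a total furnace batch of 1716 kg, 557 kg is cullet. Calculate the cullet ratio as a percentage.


Cullet ratio = (cullet mass / total batch mass) * 100
  Ratio = 557 / 1716 * 100 = 32.46%

32.46%


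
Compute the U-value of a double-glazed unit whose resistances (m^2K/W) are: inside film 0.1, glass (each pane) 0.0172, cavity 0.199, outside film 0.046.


Total thermal resistance (series):
  R_total = R_in + R_glass + R_air + R_glass + R_out
  R_total = 0.1 + 0.0172 + 0.199 + 0.0172 + 0.046 = 0.3794 m^2K/W
U-value = 1 / R_total = 1 / 0.3794 = 2.636 W/m^2K

2.636 W/m^2K


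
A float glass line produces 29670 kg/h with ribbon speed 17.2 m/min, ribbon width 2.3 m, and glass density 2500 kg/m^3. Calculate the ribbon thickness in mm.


Ribbon cross-section from mass balance:
  Volume rate = throughput / density = 29670 / 2500 = 11.868 m^3/h
  thickness = volume rate / (speed * 60 * width), i.e.
  thickness = throughput / (60 * speed * width * density) * 1000
  thickness = 29670 / (60 * 17.2 * 2.3 * 2500) * 1000 = 5.0 mm

5.0 mm


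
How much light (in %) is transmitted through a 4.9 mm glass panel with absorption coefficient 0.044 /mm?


Beer-Lambert law: T = exp(-alpha * thickness)
  exponent = -0.044 * 4.9 = -0.2156
  T = exp(-0.2156) = 0.8061
  Percentage = 0.8061 * 100 = 80.61%

80.61%


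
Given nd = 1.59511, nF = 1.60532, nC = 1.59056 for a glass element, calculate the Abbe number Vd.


Abbe number formula: Vd = (nd - 1) / (nF - nC)
  nd - 1 = 1.59511 - 1 = 0.59511
  nF - nC = 1.60532 - 1.59056 = 0.01476
  Vd = 0.59511 / 0.01476 = 40.32

40.32


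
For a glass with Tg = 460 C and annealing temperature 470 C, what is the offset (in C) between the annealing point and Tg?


Offset = T_anneal - Tg:
  offset = 470 - 460 = 10 C

10 C


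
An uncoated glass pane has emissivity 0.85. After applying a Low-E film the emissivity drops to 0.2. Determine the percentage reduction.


Percentage reduction = (1 - coated/uncoated) * 100
  Ratio = 0.2 / 0.85 = 0.2353
  Reduction = (1 - 0.2353) * 100 = 76.5%

76.5%


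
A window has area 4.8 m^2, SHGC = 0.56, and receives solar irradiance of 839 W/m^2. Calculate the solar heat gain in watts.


Solar heat gain: Q = Area * SHGC * Irradiance
  Q = 4.8 * 0.56 * 839 = 2255.2 W

2255.2 W


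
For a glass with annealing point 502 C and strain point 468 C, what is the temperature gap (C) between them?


Gap = T_anneal - T_strain:
  gap = 502 - 468 = 34 C

34 C


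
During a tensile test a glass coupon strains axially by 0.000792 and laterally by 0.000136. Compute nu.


Poisson's ratio: nu = lateral strain / axial strain
  nu = 0.000136 / 0.000792 = 0.1717

0.1717


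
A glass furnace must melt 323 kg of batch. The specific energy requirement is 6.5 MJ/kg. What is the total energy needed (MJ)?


Total energy = mass * specific energy
  E = 323 * 6.5 = 2099.5 MJ

2099.5 MJ


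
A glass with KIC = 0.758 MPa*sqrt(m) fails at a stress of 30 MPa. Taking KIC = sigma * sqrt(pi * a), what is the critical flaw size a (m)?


Rearrange KIC = sigma * sqrt(pi * a):
  sqrt(pi * a) = KIC / sigma
  sqrt(pi * a) = 0.758 / 30 = 0.025267
  a = (KIC / sigma)^2 / pi
  a = 0.025267^2 / pi = 0.0002032 m

0.0002032 m


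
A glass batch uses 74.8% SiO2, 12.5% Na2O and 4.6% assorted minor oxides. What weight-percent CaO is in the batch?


Pieces sum to 100%:
  CaO = 100 - (SiO2 + Na2O + others)
  CaO = 100 - (74.8 + 12.5 + 4.6) = 8.1%

8.1%


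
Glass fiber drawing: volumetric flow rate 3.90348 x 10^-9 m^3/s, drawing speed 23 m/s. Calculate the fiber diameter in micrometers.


Cross-sectional area from continuity:
  A = Q / v = 3.90348 x 10^-9 / 23 = 1.697165 x 10^-10 m^2
Diameter from circular cross-section:
  d = sqrt(4A / pi) * 10^6 (m -> um)
  d = sqrt(4 * 1.697165 x 10^-10 / pi) * 10^6 = 14.7 um

14.7 um


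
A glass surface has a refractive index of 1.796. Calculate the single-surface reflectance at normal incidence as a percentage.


Fresnel reflectance at normal incidence:
  R = ((n - 1)/(n + 1))^2
  (n - 1)/(n + 1) = (1.796 - 1)/(1.796 + 1) = 0.284692
  R = 0.284692^2 = 0.0810495
  R(%) = 0.0810495 * 100 = 8.105%

8.105%


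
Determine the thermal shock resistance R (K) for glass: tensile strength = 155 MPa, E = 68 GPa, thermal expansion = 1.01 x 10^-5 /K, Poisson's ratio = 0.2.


Thermal shock resistance: R = sigma * (1 - nu) / (E * alpha)
  Numerator = 155 * (1 - 0.2) = 124.0
  Denominator = 68 * 1000 * (1.01 x 10^-5) = 0.6868
  R = 124.0 / 0.6868 = 180.5 K

180.5 K


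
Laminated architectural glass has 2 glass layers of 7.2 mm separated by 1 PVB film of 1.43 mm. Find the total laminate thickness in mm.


Total thickness = glass contribution + PVB contribution
  Glass: 2 * 7.2 = 14.4 mm
  PVB: 1 * 1.43 = 1.43 mm
  Total = 14.4 + 1.43 = 15.83 mm

15.83 mm


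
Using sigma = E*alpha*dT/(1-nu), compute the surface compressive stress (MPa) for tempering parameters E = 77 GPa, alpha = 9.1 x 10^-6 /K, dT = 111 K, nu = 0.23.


Tempering stress: sigma = E * alpha * dT / (1 - nu)
  E (MPa) = 77 * 1000 = 77000
  Numerator = 77000 * (9.1 x 10^-6) * 111 = 77.7777
  Denominator = 1 - 0.23 = 0.77
  sigma = 77.7777 / 0.77 = 101.0 MPa

101.0 MPa


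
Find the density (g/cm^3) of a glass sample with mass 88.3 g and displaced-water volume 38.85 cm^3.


Use the definition of density:
  rho = mass / volume
  rho = 88.3 / 38.85 = 2.273 g/cm^3

2.273 g/cm^3


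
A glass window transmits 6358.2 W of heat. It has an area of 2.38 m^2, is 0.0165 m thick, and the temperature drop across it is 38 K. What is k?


Fourier's law rearranged: k = Q * t / (A * dT)
  Numerator = 6358.2 * 0.0165 = 104.9103
  Denominator = 2.38 * 38 = 90.44
  k = 104.9103 / 90.44 = 1.16 W/mK

1.16 W/mK


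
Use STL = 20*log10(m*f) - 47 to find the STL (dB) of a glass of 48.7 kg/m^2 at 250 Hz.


Mass law: STL = 20 * log10(m * f) - 47
  m * f = 48.7 * 250 = 12175
  log10(12175) = 4.08547
  STL = 20 * 4.08547 - 47 = 81.7094 - 47 = 34.7 dB

34.7 dB


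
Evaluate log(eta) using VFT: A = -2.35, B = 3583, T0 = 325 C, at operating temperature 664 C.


VFT equation: log(eta) = A + B / (T - T0)
  T - T0 = 664 - 325 = 339
  B / (T - T0) = 3583 / 339 = 10.569
  log(eta) = -2.35 + 10.569 = 8.219

8.219


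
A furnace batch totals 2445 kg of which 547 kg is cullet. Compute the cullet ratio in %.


Cullet ratio = (cullet mass / total batch mass) * 100
  Ratio = 547 / 2445 * 100 = 22.37%

22.37%


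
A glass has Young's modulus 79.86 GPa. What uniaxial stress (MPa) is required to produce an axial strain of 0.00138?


Rearrange E = sigma / epsilon:
  sigma = E * epsilon
  E (MPa) = 79.86 * 1000 = 79860
  sigma = 79860 * 0.00138 = 110.21 MPa

110.21 MPa


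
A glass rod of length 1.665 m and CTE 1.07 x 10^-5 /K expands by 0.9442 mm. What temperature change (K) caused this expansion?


Rearrange dL = alpha * L0 * dT for dT:
  dT = dL / (alpha * L0)
  dL (m) = 0.9442 / 1000 = 0.0009442
  dT = 0.0009442 / ((1.07 x 10^-5) * 1.665) = 53.0 K

53.0 K


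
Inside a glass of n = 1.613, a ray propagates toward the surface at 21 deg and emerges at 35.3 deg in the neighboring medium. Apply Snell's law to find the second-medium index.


Apply Snell's law: n1 * sin(theta1) = n2 * sin(theta2)
  n2 = n1 * sin(theta1) / sin(theta2)
  sin(21) = 0.358368
  sin(35.3) = 0.577858
  n2 = 1.613 * 0.358368 / 0.577858 = 1.0003

1.0003


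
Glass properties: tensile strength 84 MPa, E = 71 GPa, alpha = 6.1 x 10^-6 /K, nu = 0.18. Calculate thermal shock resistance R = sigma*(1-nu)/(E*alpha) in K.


Thermal shock resistance: R = sigma * (1 - nu) / (E * alpha)
  Numerator = 84 * (1 - 0.18) = 68.88
  Denominator = 71 * 1000 * (6.1 x 10^-6) = 0.4331
  R = 68.88 / 0.4331 = 159.0 K

159.0 K


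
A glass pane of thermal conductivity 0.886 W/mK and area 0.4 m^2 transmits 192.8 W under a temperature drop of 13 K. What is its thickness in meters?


Fourier's law: t = k * A * dT / Q
  t = 0.886 * 0.4 * 13 / 192.8
  t = 4.6072 / 192.8 = 0.0239 m

0.0239 m


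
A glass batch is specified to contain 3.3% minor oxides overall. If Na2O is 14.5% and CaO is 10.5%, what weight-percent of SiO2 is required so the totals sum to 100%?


Known pieces sum to 100%:
  SiO2 = 100 - (others + Na2O + CaO)
  SiO2 = 100 - (3.3 + 14.5 + 10.5) = 71.7%

71.7%


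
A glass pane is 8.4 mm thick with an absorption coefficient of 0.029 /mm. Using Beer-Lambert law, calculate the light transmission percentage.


Beer-Lambert law: T = exp(-alpha * thickness)
  exponent = -0.029 * 8.4 = -0.2436
  T = exp(-0.2436) = 0.7838
  Percentage = 0.7838 * 100 = 78.38%

78.38%


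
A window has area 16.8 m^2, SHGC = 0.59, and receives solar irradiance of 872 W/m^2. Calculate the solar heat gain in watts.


Solar heat gain: Q = Area * SHGC * Irradiance
  Q = 16.8 * 0.59 * 872 = 8643.3 W

8643.3 W


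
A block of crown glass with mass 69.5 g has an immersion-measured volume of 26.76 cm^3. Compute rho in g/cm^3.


Use the definition of density:
  rho = mass / volume
  rho = 69.5 / 26.76 = 2.597 g/cm^3

2.597 g/cm^3


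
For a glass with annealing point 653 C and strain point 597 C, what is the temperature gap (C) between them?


Gap = T_anneal - T_strain:
  gap = 653 - 597 = 56 C

56 C


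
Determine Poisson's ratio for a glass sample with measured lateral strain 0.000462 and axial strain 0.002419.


Poisson's ratio: nu = lateral strain / axial strain
  nu = 0.000462 / 0.002419 = 0.191

0.191


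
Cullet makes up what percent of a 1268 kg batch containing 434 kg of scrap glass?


Cullet ratio = (cullet mass / total batch mass) * 100
  Ratio = 434 / 1268 * 100 = 34.23%

34.23%


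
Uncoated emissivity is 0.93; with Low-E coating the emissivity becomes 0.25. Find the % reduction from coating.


Percentage reduction = (1 - coated/uncoated) * 100
  Ratio = 0.25 / 0.93 = 0.2688
  Reduction = (1 - 0.2688) * 100 = 73.1%

73.1%


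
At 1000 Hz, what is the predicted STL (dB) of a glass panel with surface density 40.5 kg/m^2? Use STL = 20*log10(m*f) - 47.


Mass law: STL = 20 * log10(m * f) - 47
  m * f = 40.5 * 1000 = 40500
  log10(40500) = 4.60746
  STL = 20 * 4.60746 - 47 = 92.1492 - 47 = 45.1 dB

45.1 dB


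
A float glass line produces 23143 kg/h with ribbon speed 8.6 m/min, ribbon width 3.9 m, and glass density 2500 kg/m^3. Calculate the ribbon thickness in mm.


Ribbon cross-section from mass balance:
  Volume rate = throughput / density = 23143 / 2500 = 9.2572 m^3/h
  thickness = volume rate / (speed * 60 * width), i.e.
  thickness = throughput / (60 * speed * width * density) * 1000
  thickness = 23143 / (60 * 8.6 * 3.9 * 2500) * 1000 = 4.6 mm

4.6 mm


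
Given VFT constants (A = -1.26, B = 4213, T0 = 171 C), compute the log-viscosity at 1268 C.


VFT equation: log(eta) = A + B / (T - T0)
  T - T0 = 1268 - 171 = 1097
  B / (T - T0) = 4213 / 1097 = 3.84
  log(eta) = -1.26 + 3.84 = 2.58

2.58


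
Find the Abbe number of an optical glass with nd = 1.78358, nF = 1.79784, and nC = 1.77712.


Abbe number formula: Vd = (nd - 1) / (nF - nC)
  nd - 1 = 1.78358 - 1 = 0.78358
  nF - nC = 1.79784 - 1.77712 = 0.02072
  Vd = 0.78358 / 0.02072 = 37.82

37.82


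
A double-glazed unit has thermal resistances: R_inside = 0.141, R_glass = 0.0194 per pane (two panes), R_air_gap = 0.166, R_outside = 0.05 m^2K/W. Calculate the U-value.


Total thermal resistance (series):
  R_total = R_in + R_glass + R_air + R_glass + R_out
  R_total = 0.141 + 0.0194 + 0.166 + 0.0194 + 0.05 = 0.3958 m^2K/W
U-value = 1 / R_total = 1 / 0.3958 = 2.527 W/m^2K

2.527 W/m^2K


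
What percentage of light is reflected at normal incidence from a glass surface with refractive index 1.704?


Fresnel reflectance at normal incidence:
  R = ((n - 1)/(n + 1))^2
  (n - 1)/(n + 1) = (1.704 - 1)/(1.704 + 1) = 0.260355
  R = 0.260355^2 = 0.0677847
  R(%) = 0.0677847 * 100 = 6.778%

6.778%


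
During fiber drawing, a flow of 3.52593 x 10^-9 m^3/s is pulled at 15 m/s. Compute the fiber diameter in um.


Cross-sectional area from continuity:
  A = Q / v = 3.52593 x 10^-9 / 15 = 2.35062 x 10^-10 m^2
Diameter from circular cross-section:
  d = sqrt(4A / pi) * 10^6 (m -> um)
  d = sqrt(4 * 2.35062 x 10^-10 / pi) * 10^6 = 17.3 um

17.3 um


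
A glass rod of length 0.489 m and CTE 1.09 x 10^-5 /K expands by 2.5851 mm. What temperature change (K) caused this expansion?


Rearrange dL = alpha * L0 * dT for dT:
  dT = dL / (alpha * L0)
  dL (m) = 2.5851 / 1000 = 0.0025851
  dT = 0.0025851 / ((1.09 x 10^-5) * 0.489) = 485.0 K

485.0 K


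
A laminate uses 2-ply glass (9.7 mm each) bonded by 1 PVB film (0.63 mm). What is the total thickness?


Total thickness = glass contribution + PVB contribution
  Glass: 2 * 9.7 = 19.4 mm
  PVB: 1 * 0.63 = 0.63 mm
  Total = 19.4 + 0.63 = 20.03 mm

20.03 mm


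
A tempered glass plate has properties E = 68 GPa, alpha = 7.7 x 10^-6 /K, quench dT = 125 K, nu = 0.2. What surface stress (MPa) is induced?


Tempering stress: sigma = E * alpha * dT / (1 - nu)
  E (MPa) = 68 * 1000 = 68000
  Numerator = 68000 * (7.7 x 10^-6) * 125 = 65.45
  Denominator = 1 - 0.2 = 0.8
  sigma = 65.45 / 0.8 = 81.8 MPa

81.8 MPa


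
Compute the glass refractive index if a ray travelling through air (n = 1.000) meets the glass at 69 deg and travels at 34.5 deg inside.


Apply Snell's law: n1 * sin(theta1) = n2 * sin(theta2)
  n2 = n1 * sin(theta1) / sin(theta2)
  sin(69) = 0.93358
  sin(34.5) = 0.566406
  n2 = 1.000 * 0.93358 / 0.566406 = 1.6483

1.6483


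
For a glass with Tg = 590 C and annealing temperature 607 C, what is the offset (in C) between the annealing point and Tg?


Offset = T_anneal - Tg:
  offset = 607 - 590 = 17 C

17 C


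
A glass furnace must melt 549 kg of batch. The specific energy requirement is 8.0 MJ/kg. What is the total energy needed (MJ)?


Total energy = mass * specific energy
  E = 549 * 8.0 = 4392 MJ

4392 MJ


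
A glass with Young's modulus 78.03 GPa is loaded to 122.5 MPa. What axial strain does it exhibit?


Rearrange E = sigma / epsilon:
  epsilon = sigma / E
  E (MPa) = 78.03 * 1000 = 78030
  epsilon = 122.5 / 78030 = 0.00157

0.00157


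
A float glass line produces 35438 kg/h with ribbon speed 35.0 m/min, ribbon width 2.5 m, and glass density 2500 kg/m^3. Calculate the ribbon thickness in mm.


Ribbon cross-section from mass balance:
  Volume rate = throughput / density = 35438 / 2500 = 14.1752 m^3/h
  thickness = volume rate / (speed * 60 * width), i.e.
  thickness = throughput / (60 * speed * width * density) * 1000
  thickness = 35438 / (60 * 35.0 * 2.5 * 2500) * 1000 = 2.7 mm

2.7 mm


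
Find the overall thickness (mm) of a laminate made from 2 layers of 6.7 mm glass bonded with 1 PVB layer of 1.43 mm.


Total thickness = glass contribution + PVB contribution
  Glass: 2 * 6.7 = 13.4 mm
  PVB: 1 * 1.43 = 1.43 mm
  Total = 13.4 + 1.43 = 14.83 mm

14.83 mm


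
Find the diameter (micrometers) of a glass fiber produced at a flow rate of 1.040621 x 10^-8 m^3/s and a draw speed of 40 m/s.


Cross-sectional area from continuity:
  A = Q / v = 1.040621 x 10^-8 / 40 = 2.601552 x 10^-10 m^2
Diameter from circular cross-section:
  d = sqrt(4A / pi) * 10^6 (m -> um)
  d = sqrt(4 * 2.601552 x 10^-10 / pi) * 10^6 = 18.2 um

18.2 um


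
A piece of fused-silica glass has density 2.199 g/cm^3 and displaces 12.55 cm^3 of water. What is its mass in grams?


Rearrange rho = m / V:
  m = rho * V
  m = 2.199 * 12.55 = 27.597 g

27.597 g


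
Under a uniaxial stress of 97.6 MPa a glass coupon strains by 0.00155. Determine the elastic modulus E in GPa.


Young's modulus: E = stress / strain
  E = 97.6 MPa / 0.00155 = 62967.74 MPa
Convert to GPa: 62967.74 / 1000 = 62.97 GPa

62.97 GPa


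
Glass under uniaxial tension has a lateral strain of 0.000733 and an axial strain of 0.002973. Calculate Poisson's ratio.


Poisson's ratio: nu = lateral strain / axial strain
  nu = 0.000733 / 0.002973 = 0.2466

0.2466


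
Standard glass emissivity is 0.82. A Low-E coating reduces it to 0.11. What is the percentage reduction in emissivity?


Percentage reduction = (1 - coated/uncoated) * 100
  Ratio = 0.11 / 0.82 = 0.1341
  Reduction = (1 - 0.1341) * 100 = 86.6%

86.6%


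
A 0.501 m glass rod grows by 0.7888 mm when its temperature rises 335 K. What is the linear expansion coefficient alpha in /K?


Rearrange dL = alpha * L0 * dT for alpha:
  alpha = dL / (L0 * dT)
  alpha = (0.7888 / 1000) / (0.501 * 335) = 0.0000047 /K = 4.7 x 10^-6 /K

4.7 x 10^-6 /K


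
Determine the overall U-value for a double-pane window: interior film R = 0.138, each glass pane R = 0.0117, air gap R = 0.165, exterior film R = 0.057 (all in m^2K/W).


Total thermal resistance (series):
  R_total = R_in + R_glass + R_air + R_glass + R_out
  R_total = 0.138 + 0.0117 + 0.165 + 0.0117 + 0.057 = 0.3834 m^2K/W
U-value = 1 / R_total = 1 / 0.3834 = 2.608 W/m^2K

2.608 W/m^2K


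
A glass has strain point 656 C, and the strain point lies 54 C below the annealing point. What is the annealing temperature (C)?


T_anneal = T_strain + gap:
  T_anneal = 656 + 54 = 710 C

710 C


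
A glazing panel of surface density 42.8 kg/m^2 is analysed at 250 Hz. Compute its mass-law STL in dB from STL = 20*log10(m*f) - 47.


Mass law: STL = 20 * log10(m * f) - 47
  m * f = 42.8 * 250 = 10700
  log10(10700) = 4.02938
  STL = 20 * 4.02938 - 47 = 80.5876 - 47 = 33.6 dB

33.6 dB


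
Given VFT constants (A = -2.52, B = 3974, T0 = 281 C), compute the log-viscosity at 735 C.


VFT equation: log(eta) = A + B / (T - T0)
  T - T0 = 735 - 281 = 454
  B / (T - T0) = 3974 / 454 = 8.753
  log(eta) = -2.52 + 8.753 = 6.233

6.233


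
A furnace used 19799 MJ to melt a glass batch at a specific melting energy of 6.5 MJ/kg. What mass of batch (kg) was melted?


Rearrange E = m * s for m:
  m = E / s
  m = 19799 / 6.5 = 3046.0 kg

3046.0 kg


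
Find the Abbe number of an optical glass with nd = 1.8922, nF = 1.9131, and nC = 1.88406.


Abbe number formula: Vd = (nd - 1) / (nF - nC)
  nd - 1 = 1.8922 - 1 = 0.8922
  nF - nC = 1.9131 - 1.88406 = 0.02904
  Vd = 0.8922 / 0.02904 = 30.72

30.72


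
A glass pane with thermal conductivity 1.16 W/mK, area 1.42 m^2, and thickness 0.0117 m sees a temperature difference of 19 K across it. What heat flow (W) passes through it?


Fourier's law: Q = k * A * dT / t
  Q = 1.16 * 1.42 * 19 / 0.0117
  Q = 31.2968 / 0.0117 = 2674.9 W

2674.9 W
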